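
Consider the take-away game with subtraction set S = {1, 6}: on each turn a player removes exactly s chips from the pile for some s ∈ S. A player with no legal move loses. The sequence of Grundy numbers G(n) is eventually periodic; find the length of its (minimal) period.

7

n :  0  1  2  3  4  5  6  7  8  9 10 11 12 13 14 15
G :  0  1  0  1  0  1  2  0  1  0  1  0  1  2  0  1
G(n+7) = G(n) holds for n = 0,…,5 (a full window of length max(S) = 6), so the sequence is purely periodic with period 7.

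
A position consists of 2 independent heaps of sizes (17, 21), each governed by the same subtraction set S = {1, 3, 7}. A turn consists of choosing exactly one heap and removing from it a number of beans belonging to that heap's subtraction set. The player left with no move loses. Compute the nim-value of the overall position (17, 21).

0

All heaps use S = {1, 3, 7}:
G(0) = 0
G(1) = mex{0} = 1
G(2) = mex{1} = 0
G(3) = mex{0,0} = 1
G(4) = mex{1,1} = 0
G(5) = mex{0,0} = 1
G(6) = mex{1,1} = 0
G(7) = mex{0,0,0} = 1
G(8) = mex{1,1,1} = 0
G(9) = mex{0,0,0} = 1
G(10) = mex{1,1,1} = 0
G(11) = mex{0,0,0} = 1
G(12) = mex{1,1,1} = 0
G(13) = mex{0,0,0} = 1
G(14) = mex{1,1,1} = 0
G(15) = mex{0,0,0} = 1
G(16) = mex{1,1,1} = 0
G(17) = mex{0,0,0} = 1
G(18) = mex{1,1,1} = 0
G(19) = mex{0,0,0} = 1
G(20) = mex{1,1,1} = 0
G(21) = mex{0,0,0} = 1
Heap A: G(17) = 1.
Heap B: G(21) = 1.
Combined Grundy value = 1 ⊕ 1 = 0.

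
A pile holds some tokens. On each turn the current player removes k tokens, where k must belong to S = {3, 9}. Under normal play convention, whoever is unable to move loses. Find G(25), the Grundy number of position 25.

0

n :  0  1  2  3  4  5  6  7  8  9 10 11 12 13 14 15 16 17 18 19 20 21 22 23 24 25
G :  0  0  0  1  1  1  0  0  0  1  1  1  0  0  0  1  1  1  0  0  0  1  1  1  0  0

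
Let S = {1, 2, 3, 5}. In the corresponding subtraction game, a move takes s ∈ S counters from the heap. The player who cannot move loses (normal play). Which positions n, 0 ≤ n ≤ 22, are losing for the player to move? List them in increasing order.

0, 4, 8, 12, 16, 20

n :  0  1  2  3  4  5  6  7  8  9 10 11 12 13 14 15 16 17 18 19 20 21 22
G :  0  1  2  3  0  1  2  3  0  1  2  3  0  1  2  3  0  1  2  3  0  1  2
P-positions are exactly the n with G(n) = 0.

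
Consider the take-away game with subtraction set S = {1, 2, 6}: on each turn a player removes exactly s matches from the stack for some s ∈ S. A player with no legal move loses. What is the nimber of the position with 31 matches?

G(0) = 0
G(1) = mex{0} = 1
G(2) = mex{1,0} = 2
G(3) = mex{2,1} = 0
G(4) = mex{0,2} = 1
G(5) = mex{1,0} = 2
G(6) = mex{2,1,0} = 3
G(7) = mex{3,2,1} = 0
G(8) = mex{0,3,2} = 1
G(9) = mex{1,0,0} = 2
G(10) = mex{2,1,1} = 0
G(11) = mex{0,2,2} = 1
G(12) = mex{1,0,3} = 2
G(13) = mex{2,1,0} = 3
G(14) = mex{3,2,1} = 0
G(15) = mex{0,3,2} = 1
G(16) = mex{1,0,0} = 2
G(17) = mex{2,1,1} = 0
G(18) = mex{0,2,2} = 1
G(19) = mex{1,0,3} = 2
G(20) = mex{2,1,0} = 3
G(21) = mex{3,2,1} = 0
G(22) = mex{0,3,2} = 1
G(23) = mex{1,0,0} = 2
G(24) = mex{2,1,1} = 0
G(25) = mex{0,2,2} = 1
G(26) = mex{1,0,3} = 2
G(27) = mex{2,1,0} = 3
G(28) = mex{3,2,1} = 0
G(29) = mex{0,3,2} = 1
G(30) = mex{1,0,0} = 2
G(31) = mex{2,1,1} = 0

0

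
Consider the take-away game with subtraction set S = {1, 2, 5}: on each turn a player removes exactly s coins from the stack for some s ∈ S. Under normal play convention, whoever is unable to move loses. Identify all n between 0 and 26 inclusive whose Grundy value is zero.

0, 3, 6, 9, 12, 15, 18, 21, 24

G(0) = 0
G(1) = mex{0} = 1
G(2) = mex{1,0} = 2
G(3) = mex{2,1} = 0
G(4) = mex{0,2} = 1
G(5) = mex{1,0,0} = 2
G(6) = mex{2,1,1} = 0
G(7) = mex{0,2,2} = 1
G(8) = mex{1,0,0} = 2
G(9) = mex{2,1,1} = 0
G(10) = mex{0,2,2} = 1
G(11) = mex{1,0,0} = 2
G(12) = mex{2,1,1} = 0
G(13) = mex{0,2,2} = 1
G(14) = mex{1,0,0} = 2
G(15) = mex{2,1,1} = 0
G(16) = mex{0,2,2} = 1
G(17) = mex{1,0,0} = 2
G(18) = mex{2,1,1} = 0
G(19) = mex{0,2,2} = 1
G(20) = mex{1,0,0} = 2
G(21) = mex{2,1,1} = 0
G(22) = mex{0,2,2} = 1
G(23) = mex{1,0,0} = 2
G(24) = mex{2,1,1} = 0
G(25) = mex{0,2,2} = 1
G(26) = mex{1,0,0} = 2
P-positions are exactly the n with G(n) = 0.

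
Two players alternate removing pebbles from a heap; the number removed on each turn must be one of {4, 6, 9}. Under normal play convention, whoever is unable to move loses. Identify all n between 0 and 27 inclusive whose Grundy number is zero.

0, 1, 2, 3, 13, 14, 15, 16, 26, 27

G(0) = 0
G(1) = mex{} = 0
G(2) = mex{} = 0
G(3) = mex{} = 0
G(4) = mex{0} = 1
G(5) = mex{0} = 1
G(6) = mex{0,0} = 1
G(7) = mex{0,0} = 1
G(8) = mex{1,0} = 2
G(9) = mex{1,0,0} = 2
G(10) = mex{1,1,0} = 2
G(11) = mex{1,1,0} = 2
G(12) = mex{2,1,0} = 3
G(13) = mex{2,1,1} = 0
G(14) = mex{2,2,1} = 0
G(15) = mex{2,2,1} = 0
G(16) = mex{3,2,1} = 0
G(17) = mex{0,2,2} = 1
G(18) = mex{0,3,2} = 1
G(19) = mex{0,0,2} = 1
G(20) = mex{0,0,2} = 1
G(21) = mex{1,0,3} = 2
G(22) = mex{1,0,0} = 2
G(23) = mex{1,1,0} = 2
G(24) = mex{1,1,0} = 2
G(25) = mex{2,1,0} = 3
G(26) = mex{2,1,1} = 0
G(27) = mex{2,2,1} = 0
P-positions are exactly the n with G(n) = 0.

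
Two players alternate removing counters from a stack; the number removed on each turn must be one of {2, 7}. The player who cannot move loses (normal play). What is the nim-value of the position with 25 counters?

G(0) = 0
G(1) = mex{} = 0
G(2) = mex{0} = 1
G(3) = mex{0} = 1
G(4) = mex{1} = 0
G(5) = mex{1} = 0
G(6) = mex{0} = 1
G(7) = mex{0,0} = 1
G(8) = mex{1,0} = 2
G(9) = mex{1,1} = 0
G(10) = mex{2,1} = 0
G(11) = mex{0,0} = 1
G(12) = mex{0,0} = 1
G(13) = mex{1,1} = 0
G(14) = mex{1,1} = 0
G(15) = mex{0,2} = 1
G(16) = mex{0,0} = 1
G(17) = mex{1,0} = 2
G(18) = mex{1,1} = 0
G(19) = mex{2,1} = 0
G(20) = mex{0,0} = 1
G(21) = mex{0,0} = 1
G(22) = mex{1,1} = 0
G(23) = mex{1,1} = 0
G(24) = mex{0,2} = 1
G(25) = mex{0,0} = 1

1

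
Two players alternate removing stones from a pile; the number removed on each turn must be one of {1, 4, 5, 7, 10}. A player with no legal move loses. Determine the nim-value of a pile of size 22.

n :  0  1  2  3  4  5  6  7  8  9 10 11 12 13 14 15 16 17 18 19 20 21 22
G :  0  1  0  1  2  3  2  3  0  1  4  0  1  3  0  1  3  0  1  2  0  1  2

2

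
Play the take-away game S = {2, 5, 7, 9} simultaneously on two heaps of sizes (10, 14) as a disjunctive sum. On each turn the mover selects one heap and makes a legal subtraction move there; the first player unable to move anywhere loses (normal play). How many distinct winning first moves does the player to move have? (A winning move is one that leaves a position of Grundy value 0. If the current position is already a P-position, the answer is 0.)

2

All heaps use S = {2, 5, 7, 9}:
G(0) = 0
G(1) = mex{} = 0
G(2) = mex{0} = 1
G(3) = mex{0} = 1
G(4) = mex{1} = 0
G(5) = mex{1,0} = 2
G(6) = mex{0,0} = 1
G(7) = mex{2,1,0} = 3
G(8) = mex{1,1,0} = 2
G(9) = mex{3,0,1,0} = 2
G(10) = mex{2,2,1,0} = 3
G(11) = mex{2,1,0,1} = 3
G(12) = mex{3,3,2,1} = 0
G(13) = mex{3,2,1,0} = 4
G(14) = mex{0,2,3,2} = 1
Heap A: G(10) = 3.
Heap B: G(14) = 1.
Combined Grundy value = 3 ⊕ 1 = 2.
A winning move leaves total XOR = 0, i.e. changes one component's Grundy value g to g ⊕ X where X is the current total.
Heap A: need g' = 3⊕2 = 1. Options: 10−2→G=2, 10−5→G=2, 10−7→G=1, 10−9→G=0. Hits: 1.
Heap B: need g' = 1⊕2 = 3. Options: 14−2→G=0, 14−5→G=2, 14−7→G=3, 14−9→G=2. Hits: 1.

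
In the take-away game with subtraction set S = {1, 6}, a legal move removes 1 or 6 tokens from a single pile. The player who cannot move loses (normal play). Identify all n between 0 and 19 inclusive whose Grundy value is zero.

G(0) = 0
G(1) = mex{0} = 1
G(2) = mex{1} = 0
G(3) = mex{0} = 1
G(4) = mex{1} = 0
G(5) = mex{0} = 1
G(6) = mex{1,0} = 2
G(7) = mex{2,1} = 0
G(8) = mex{0,0} = 1
G(9) = mex{1,1} = 0
G(10) = mex{0,0} = 1
G(11) = mex{1,1} = 0
G(12) = mex{0,2} = 1
G(13) = mex{1,0} = 2
G(14) = mex{2,1} = 0
G(15) = mex{0,0} = 1
G(16) = mex{1,1} = 0
G(17) = mex{0,0} = 1
G(18) = mex{1,1} = 0
G(19) = mex{0,2} = 1
P-positions are exactly the n with G(n) = 0.

0, 2, 4, 7, 9, 11, 14, 16, 18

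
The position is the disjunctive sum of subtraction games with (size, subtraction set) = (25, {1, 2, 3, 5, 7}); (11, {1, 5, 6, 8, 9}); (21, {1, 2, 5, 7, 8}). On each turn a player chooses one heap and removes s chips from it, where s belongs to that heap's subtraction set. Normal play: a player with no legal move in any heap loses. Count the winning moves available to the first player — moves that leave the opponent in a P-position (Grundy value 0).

5

Heap A, S = {1, 2, 3, 5, 7}:
G(0) = 0
G(1) = mex{0} = 1
G(2) = mex{1,0} = 2
G(3) = mex{2,1,0} = 3
G(4) = mex{3,2,1} = 0
G(5) = mex{0,3,2,0} = 1
G(6) = mex{1,0,3,1} = 2
G(7) = mex{2,1,0,2,0} = 3
G(8) = mex{3,2,1,3,1} = 0
G(9) = mex{0,3,2,0,2} = 1
G(10) = mex{1,0,3,1,3} = 2
G(11) = mex{2,1,0,2,0} = 3
G(12) = mex{3,2,1,3,1} = 0
G(13) = mex{0,3,2,0,2} = 1
G(14) = mex{1,0,3,1,3} = 2
G(15) = mex{2,1,0,2,0} = 3
G(16) = mex{3,2,1,3,1} = 0
G(17) = mex{0,3,2,0,2} = 1
G(18) = mex{1,0,3,1,3} = 2
G(19) = mex{2,1,0,2,0} = 3
G(20) = mex{3,2,1,3,1} = 0
G(21) = mex{0,3,2,0,2} = 1
G(22) = mex{1,0,3,1,3} = 2
G(23) = mex{2,1,0,2,0} = 3
G(24) = mex{3,2,1,3,1} = 0
G(25) = mex{0,3,2,0,2} = 1
G_A(25) = 1.
Heap B, S = {1, 5, 6, 8, 9}:
n :  0  1  2  3  4  5  6  7  8  9 10 11
G :  0  1  0  1  0  1  2  3  2  3  2  3
G_B(11) = 3.
Heap C, S = {1, 2, 5, 7, 8}:
G(0) = 0
G(1) = mex{0} = 1
G(2) = mex{1,0} = 2
G(3) = mex{2,1} = 0
G(4) = mex{0,2} = 1
G(5) = mex{1,0,0} = 2
G(6) = mex{2,1,1} = 0
G(7) = mex{0,2,2,0} = 1
G(8) = mex{1,0,0,1,0} = 2
G(9) = mex{2,1,1,2,1} = 0
G(10) = mex{0,2,2,0,2} = 1
G(11) = mex{1,0,0,1,0} = 2
G(12) = mex{2,1,1,2,1} = 0
G(13) = mex{0,2,2,0,2} = 1
G(14) = mex{1,0,0,1,0} = 2
G(15) = mex{2,1,1,2,1} = 0
G(16) = mex{0,2,2,0,2} = 1
G(17) = mex{1,0,0,1,0} = 2
G(18) = mex{2,1,1,2,1} = 0
G(19) = mex{0,2,2,0,2} = 1
G(20) = mex{1,0,0,1,0} = 2
G(21) = mex{2,1,1,2,1} = 0
G_C(21) = 0.
Combined Grundy value = 1 ⊕ 3 ⊕ 0 = 2.
A winning move leaves total XOR = 0, i.e. changes one component's Grundy value g to g ⊕ X where X is the current total.
Heap A: need g' = 1⊕2 = 3. Options: 25−1→G=0, 25−2→G=3, 25−3→G=2, 25−5→G=0, 25−7→G=2. Hits: 1.
Heap B: need g' = 3⊕2 = 1. Options: 11−1→G=2, 11−5→G=2, 11−6→G=1, 11−8→G=1, 11−9→G=0. Hits: 2.
Heap C: need g' = 0⊕2 = 2. Options: 21−1→G=2, 21−2→G=1, 21−5→G=1, 21−7→G=2, 21−8→G=1. Hits: 2.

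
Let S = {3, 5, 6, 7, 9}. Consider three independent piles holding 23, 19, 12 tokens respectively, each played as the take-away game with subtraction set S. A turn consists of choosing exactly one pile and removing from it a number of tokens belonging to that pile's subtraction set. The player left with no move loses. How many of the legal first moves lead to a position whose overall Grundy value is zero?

5

All piles use S = {3, 5, 6, 7, 9}:
G(0) = 0
G(1) = mex{} = 0
G(2) = mex{} = 0
G(3) = mex{0} = 1
G(4) = mex{0} = 1
G(5) = mex{0,0} = 1
G(6) = mex{1,0,0} = 2
G(7) = mex{1,0,0,0} = 2
G(8) = mex{1,1,0,0} = 2
G(9) = mex{2,1,1,0,0} = 3
G(10) = mex{2,1,1,1,0} = 3
G(11) = mex{2,2,1,1,0} = 3
G(12) = mex{3,2,2,1,1} = 0
G(13) = mex{3,2,2,2,1} = 0
G(14) = mex{3,3,2,2,1} = 0
G(15) = mex{0,3,3,2,2} = 1
G(16) = mex{0,3,3,3,2} = 1
G(17) = mex{0,0,3,3,2} = 1
G(18) = mex{1,0,0,3,3} = 2
G(19) = mex{1,0,0,0,3} = 2
G(20) = mex{1,1,0,0,3} = 2
G(21) = mex{2,1,1,0,0} = 3
G(22) = mex{2,1,1,1,0} = 3
G(23) = mex{2,2,1,1,0} = 3
Pile A: G(23) = 3.
Pile B: G(19) = 2.
Pile C: G(12) = 0.
Combined Grundy value = 3 ⊕ 2 ⊕ 0 = 1.
A winning move leaves total XOR = 0, i.e. changes one component's Grundy value g to g ⊕ X where X is the current total.
Pile A: need g' = 3⊕1 = 2. Options: 23−3→G=2, 23−5→G=2, 23−6→G=1, 23−7→G=1, 23−9→G=0. Hits: 2.
Pile B: need g' = 2⊕1 = 3. Options: 19−3→G=1, 19−5→G=0, 19−6→G=0, 19−7→G=0, 19−9→G=3. Hits: 1.
Pile C: need g' = 0⊕1 = 1. Options: 12−3→G=3, 12−5→G=2, 12−6→G=2, 12−7→G=1, 12−9→G=1. Hits: 2.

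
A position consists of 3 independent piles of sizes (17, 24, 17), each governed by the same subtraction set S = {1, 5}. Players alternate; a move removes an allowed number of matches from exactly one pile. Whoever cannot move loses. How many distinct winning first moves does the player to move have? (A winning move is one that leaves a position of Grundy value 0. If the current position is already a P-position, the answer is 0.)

0

All piles use S = {1, 5}:
G(0) = 0
G(1) = mex{0} = 1
G(2) = mex{1} = 0
G(3) = mex{0} = 1
G(4) = mex{1} = 0
G(5) = mex{0,0} = 1
G(6) = mex{1,1} = 0
G(7) = mex{0,0} = 1
G(8) = mex{1,1} = 0
G(9) = mex{0,0} = 1
G(10) = mex{1,1} = 0
G(11) = mex{0,0} = 1
G(12) = mex{1,1} = 0
G(13) = mex{0,0} = 1
G(14) = mex{1,1} = 0
G(15) = mex{0,0} = 1
G(16) = mex{1,1} = 0
G(17) = mex{0,0} = 1
G(18) = mex{1,1} = 0
G(19) = mex{0,0} = 1
G(20) = mex{1,1} = 0
G(21) = mex{0,0} = 1
G(22) = mex{1,1} = 0
G(23) = mex{0,0} = 1
G(24) = mex{1,1} = 0
Pile A: G(17) = 1.
Pile B: G(24) = 0.
Pile C: G(17) = 1.
Combined Grundy value = 1 ⊕ 0 ⊕ 1 = 0.
A winning move leaves total XOR = 0, i.e. changes one component's Grundy value g to g ⊕ X where X is the current total.
Pile A: target g' = 1⊕0 = 1, but every legal move changes the Grundy value (mex property), so 0 moves.
Pile B: target g' = 0⊕0 = 0, but every legal move changes the Grundy value (mex property), so 0 moves.
Pile C: target g' = 1⊕0 = 1, but every legal move changes the Grundy value (mex property), so 0 moves.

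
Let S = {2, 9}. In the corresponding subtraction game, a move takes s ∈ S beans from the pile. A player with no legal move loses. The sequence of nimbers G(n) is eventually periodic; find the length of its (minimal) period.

n :  0  1  2  3  4  5  6  7  8  9 10 11 12 13 14 15 16 17 18 19 20 21 22 23
G :  0  0  1  1  0  0  1  1  0  2  1  0  0  1  1  0  0  1  1  0  2  1  0  0
G(n+11) = G(n) holds for n = 0,…,8 (a full window of length max(S) = 9), so the sequence is purely periodic with period 11.

11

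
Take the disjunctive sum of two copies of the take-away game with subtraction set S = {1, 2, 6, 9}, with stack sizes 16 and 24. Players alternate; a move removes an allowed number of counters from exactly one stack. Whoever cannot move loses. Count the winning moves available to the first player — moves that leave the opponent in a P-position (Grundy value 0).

All stacks use S = {1, 2, 6, 9}:
G(0) = 0
G(1) = mex{0} = 1
G(2) = mex{1,0} = 2
G(3) = mex{2,1} = 0
G(4) = mex{0,2} = 1
G(5) = mex{1,0} = 2
G(6) = mex{2,1,0} = 3
G(7) = mex{3,2,1} = 0
G(8) = mex{0,3,2} = 1
G(9) = mex{1,0,0,0} = 2
G(10) = mex{2,1,1,1} = 0
G(11) = mex{0,2,2,2} = 1
G(12) = mex{1,0,3,0} = 2
G(13) = mex{2,1,0,1} = 3
G(14) = mex{3,2,1,2} = 0
G(15) = mex{0,3,2,3} = 1
G(16) = mex{1,0,0,0} = 2
G(17) = mex{2,1,1,1} = 0
G(18) = mex{0,2,2,2} = 1
G(19) = mex{1,0,3,0} = 2
G(20) = mex{2,1,0,1} = 3
G(21) = mex{3,2,1,2} = 0
G(22) = mex{0,3,2,3} = 1
G(23) = mex{1,0,0,0} = 2
G(24) = mex{2,1,1,1} = 0
Stack A: G(16) = 2.
Stack B: G(24) = 0.
Combined Grundy value = 2 ⊕ 0 = 2.
A winning move leaves total XOR = 0, i.e. changes one component's Grundy value g to g ⊕ X where X is the current total.
Stack A: need g' = 2⊕2 = 0. Options: 16−1→G=1, 16−2→G=0, 16−6→G=0, 16−9→G=0. Hits: 3.
Stack B: need g' = 0⊕2 = 2. Options: 24−1→G=2, 24−2→G=1, 24−6→G=1, 24−9→G=1. Hits: 1.

4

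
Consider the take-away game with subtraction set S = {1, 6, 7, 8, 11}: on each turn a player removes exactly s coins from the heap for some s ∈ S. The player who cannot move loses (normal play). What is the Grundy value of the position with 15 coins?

G(0) = 0
G(1) = mex{0} = 1
G(2) = mex{1} = 0
G(3) = mex{0} = 1
G(4) = mex{1} = 0
G(5) = mex{0} = 1
G(6) = mex{1,0} = 2
G(7) = mex{2,1,0} = 3
G(8) = mex{3,0,1,0} = 2
G(9) = mex{2,1,0,1} = 3
G(10) = mex{3,0,1,0} = 2
G(11) = mex{2,1,0,1,0} = 3
G(12) = mex{3,2,1,0,1} = 4
G(13) = mex{4,3,2,1,0} = 5
G(14) = mex{5,2,3,2,1} = 0
G(15) = mex{0,3,2,3,0} = 1

1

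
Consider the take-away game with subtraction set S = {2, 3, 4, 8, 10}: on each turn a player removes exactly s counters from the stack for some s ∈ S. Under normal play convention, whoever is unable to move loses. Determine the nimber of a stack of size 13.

0

G(0) = 0
G(1) = mex{} = 0
G(2) = mex{0} = 1
G(3) = mex{0,0} = 1
G(4) = mex{1,0,0} = 2
G(5) = mex{1,1,0} = 2
G(6) = mex{2,1,1} = 0
G(7) = mex{2,2,1} = 0
G(8) = mex{0,2,2,0} = 1
G(9) = mex{0,0,2,0} = 1
G(10) = mex{1,0,0,1,0} = 2
G(11) = mex{1,1,0,1,0} = 2
G(12) = mex{2,1,1,2,1} = 0
G(13) = mex{2,2,1,2,1} = 0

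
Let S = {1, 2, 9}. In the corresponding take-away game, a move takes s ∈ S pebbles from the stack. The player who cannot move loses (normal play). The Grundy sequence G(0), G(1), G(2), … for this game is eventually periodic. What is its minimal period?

10

n :  0  1  2  3  4  5  6  7  8  9 10 11 12 13 14 15 16 17 18 19 20 21
G :  0  1  2  0  1  2  0  1  2  3  0  1  2  0  1  2  0  1  2  3  0  1
G(n+10) = G(n) holds for n = 0,…,8 (a full window of length max(S) = 9), so the sequence is purely periodic with period 10.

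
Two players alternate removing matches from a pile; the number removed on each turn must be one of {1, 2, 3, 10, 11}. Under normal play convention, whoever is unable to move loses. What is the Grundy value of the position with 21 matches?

n :  0  1  2  3  4  5  6  7  8  9 10 11 12 13 14 15 16 17 18 19 20 21
G :  0  1  2  3  0  1  2  3  0  1  2  3  0  1  2  3  0  1  2  3  0  1

1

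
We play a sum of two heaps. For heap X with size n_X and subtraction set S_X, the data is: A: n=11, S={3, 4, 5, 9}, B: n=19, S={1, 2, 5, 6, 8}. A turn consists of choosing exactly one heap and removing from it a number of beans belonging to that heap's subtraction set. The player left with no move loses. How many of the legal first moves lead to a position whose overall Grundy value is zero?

Heap A, S = {3, 4, 5, 9}:
G(0) = 0
G(1) = mex{} = 0
G(2) = mex{} = 0
G(3) = mex{0} = 1
G(4) = mex{0,0} = 1
G(5) = mex{0,0,0} = 1
G(6) = mex{1,0,0} = 2
G(7) = mex{1,1,0} = 2
G(8) = mex{1,1,1} = 0
G(9) = mex{2,1,1,0} = 3
G(10) = mex{2,2,1,0} = 3
G(11) = mex{0,2,2,0} = 1
G_A(11) = 1.
Heap B, S = {1, 2, 5, 6, 8}:
G(0) = 0
G(1) = mex{0} = 1
G(2) = mex{1,0} = 2
G(3) = mex{2,1} = 0
G(4) = mex{0,2} = 1
G(5) = mex{1,0,0} = 2
G(6) = mex{2,1,1,0} = 3
G(7) = mex{3,2,2,1} = 0
G(8) = mex{0,3,0,2,0} = 1
G(9) = mex{1,0,1,0,1} = 2
G(10) = mex{2,1,2,1,2} = 0
G(11) = mex{0,2,3,2,0} = 1
G(12) = mex{1,0,0,3,1} = 2
G(13) = mex{2,1,1,0,2} = 3
G(14) = mex{3,2,2,1,3} = 0
G(15) = mex{0,3,0,2,0} = 1
G(16) = mex{1,0,1,0,1} = 2
G(17) = mex{2,1,2,1,2} = 0
G(18) = mex{0,2,3,2,0} = 1
G(19) = mex{1,0,0,3,1} = 2
G_B(19) = 2.
Combined Grundy value = 1 ⊕ 2 = 3.
A winning move leaves total XOR = 0, i.e. changes one component's Grundy value g to g ⊕ X where X is the current total.
Heap A: need g' = 1⊕3 = 2. Options: 11−3→G=0, 11−4→G=2, 11−5→G=2, 11−9→G=0. Hits: 2.
Heap B: need g' = 2⊕3 = 1. Options: 19−1→G=1, 19−2→G=0, 19−5→G=0, 19−6→G=3, 19−8→G=1. Hits: 2.

4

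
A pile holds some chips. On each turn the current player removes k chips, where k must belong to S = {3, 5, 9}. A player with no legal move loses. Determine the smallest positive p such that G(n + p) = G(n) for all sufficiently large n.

n :  0  1  2  3  4  5  6  7  8  9 10 11 12 13 14 15 16 17 18 19 20 21 22 23 24 25 26
G :  0  0  0  1  1  1  2  2  0  3  3  1  0  2  0  1  0  1  0  1  0  1  0  1  0  1  0
From n = 14 onward G(n+2) = G(n); since this holds over max(S) = 9 consecutive positions the period is 2 (pre-period 14).

2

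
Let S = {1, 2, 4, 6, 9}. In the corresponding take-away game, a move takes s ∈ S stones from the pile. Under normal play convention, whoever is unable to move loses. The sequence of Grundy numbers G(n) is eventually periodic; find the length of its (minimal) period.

8

n :  0  1  2  3  4  5  6  7  8  9 10 11 12 13 14 15 16 17 18
G :  0  1  2  0  1  2  3  4  0  1  2  0  1  2  3  4  0  1  2
G(n+8) = G(n) holds for n = 0,…,8 (a full window of length max(S) = 9), so the sequence is purely periodic with period 8.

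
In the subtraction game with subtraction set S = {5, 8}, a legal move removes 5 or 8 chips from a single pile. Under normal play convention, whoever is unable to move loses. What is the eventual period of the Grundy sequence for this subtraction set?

13

n :  0  1  2  3  4  5  6  7  8  9 10 11 12 13 14 15 16 17 18 19 20 21 22 23 24 25 26 27
G :  0  0  0  0  0  1  1  1  1  1  2  2  2  0  0  0  0  0  1  1  1  1  1  2  2  2  0  0
G(n+13) = G(n) holds for n = 0,…,7 (a full window of length max(S) = 8), so the sequence is purely periodic with period 13.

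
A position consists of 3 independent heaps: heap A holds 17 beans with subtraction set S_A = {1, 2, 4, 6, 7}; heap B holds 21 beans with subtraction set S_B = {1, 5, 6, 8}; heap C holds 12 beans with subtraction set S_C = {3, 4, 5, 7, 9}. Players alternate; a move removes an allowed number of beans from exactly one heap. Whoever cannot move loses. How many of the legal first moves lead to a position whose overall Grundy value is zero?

4

Heap A, S = {1, 2, 4, 6, 7}:
n :  0  1  2  3  4  5  6  7  8  9 10 11 12 13 14 15 16 17
G :  0  1  2  0  1  2  3  4  0  1  2  0  1  2  3  4  0  1
G_A(17) = 1.
Heap B, S = {1, 5, 6, 8}:
G(0) = 0
G(1) = mex{0} = 1
G(2) = mex{1} = 0
G(3) = mex{0} = 1
G(4) = mex{1} = 0
G(5) = mex{0,0} = 1
G(6) = mex{1,1,0} = 2
G(7) = mex{2,0,1} = 3
G(8) = mex{3,1,0,0} = 2
G(9) = mex{2,0,1,1} = 3
G(10) = mex{3,1,0,0} = 2
G(11) = mex{2,2,1,1} = 0
G(12) = mex{0,3,2,0} = 1
G(13) = mex{1,2,3,1} = 0
G(14) = mex{0,3,2,2} = 1
G(15) = mex{1,2,3,3} = 0
G(16) = mex{0,0,2,2} = 1
G(17) = mex{1,1,0,3} = 2
G(18) = mex{2,0,1,2} = 3
G(19) = mex{3,1,0,0} = 2
G(20) = mex{2,0,1,1} = 3
G(21) = mex{3,1,0,0} = 2
G_B(21) = 2.
Heap C, S = {3, 4, 5, 7, 9}:
G(0) = 0
G(1) = mex{} = 0
G(2) = mex{} = 0
G(3) = mex{0} = 1
G(4) = mex{0,0} = 1
G(5) = mex{0,0,0} = 1
G(6) = mex{1,0,0} = 2
G(7) = mex{1,1,0,0} = 2
G(8) = mex{1,1,1,0} = 2
G(9) = mex{2,1,1,0,0} = 3
G(10) = mex{2,2,1,1,0} = 3
G(11) = mex{2,2,2,1,0} = 3
G(12) = mex{3,2,2,1,1} = 0
G_C(12) = 0.
Combined Grundy value = 1 ⊕ 2 ⊕ 0 = 3.
A winning move leaves total XOR = 0, i.e. changes one component's Grundy value g to g ⊕ X where X is the current total.
Heap A: need g' = 1⊕3 = 2. Options: 17−1→G=0, 17−2→G=4, 17−4→G=2, 17−6→G=0, 17−7→G=2. Hits: 2.
Heap B: need g' = 2⊕3 = 1. Options: 21−1→G=3, 21−5→G=1, 21−6→G=0, 21−8→G=0. Hits: 1.
Heap C: need g' = 0⊕3 = 3. Options: 12−3→G=3, 12−4→G=2, 12−5→G=2, 12−7→G=1, 12−9→G=1. Hits: 1.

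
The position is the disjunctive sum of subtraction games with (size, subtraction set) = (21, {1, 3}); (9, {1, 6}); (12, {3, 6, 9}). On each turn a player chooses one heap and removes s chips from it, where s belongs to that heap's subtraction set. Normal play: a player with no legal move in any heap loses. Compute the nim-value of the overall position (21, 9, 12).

1

Heap A, S = {1, 3}:
G(0) = 0
G(1) = mex{0} = 1
G(2) = mex{1} = 0
G(3) = mex{0,0} = 1
G(4) = mex{1,1} = 0
G(5) = mex{0,0} = 1
G(6) = mex{1,1} = 0
G(7) = mex{0,0} = 1
G(8) = mex{1,1} = 0
G(9) = mex{0,0} = 1
G(10) = mex{1,1} = 0
G(11) = mex{0,0} = 1
G(12) = mex{1,1} = 0
G(13) = mex{0,0} = 1
G(14) = mex{1,1} = 0
G(15) = mex{0,0} = 1
G(16) = mex{1,1} = 0
G(17) = mex{0,0} = 1
G(18) = mex{1,1} = 0
G(19) = mex{0,0} = 1
G(20) = mex{1,1} = 0
G(21) = mex{0,0} = 1
G_A(21) = 1.
Heap B, S = {1, 6}:
n : 0 1 2 3 4 5 6 7 8 9
G : 0 1 0 1 0 1 2 0 1 0
G_B(9) = 0.
Heap C, S = {3, 6, 9}:
n :  0  1  2  3  4  5  6  7  8  9 10 11 12
G :  0  0  0  1  1  1  2  2  2  3  3  3  0
G_C(12) = 0.
Combined Grundy value = 1 ⊕ 0 ⊕ 0 = 1.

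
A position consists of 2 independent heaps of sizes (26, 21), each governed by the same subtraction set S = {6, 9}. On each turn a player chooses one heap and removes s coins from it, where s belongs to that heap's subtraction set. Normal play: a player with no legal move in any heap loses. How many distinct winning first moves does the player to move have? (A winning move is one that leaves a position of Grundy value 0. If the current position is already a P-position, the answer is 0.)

All heaps use S = {6, 9}:
n :  0  1  2  3  4  5  6  7  8  9 10 11 12 13 14 15 16 17 18 19 20 21 22 23 24 25 26
G :  0  0  0  0  0  0  1  1  1  1  1  1  2  2  2  0  0  0  0  0  0  1  1  1  1  1  1
Heap A: G(26) = 1.
Heap B: G(21) = 1.
Combined Grundy value = 1 ⊕ 1 = 0.
A winning move leaves total XOR = 0, i.e. changes one component's Grundy value g to g ⊕ X where X is the current total.
Heap A: target g' = 1⊕0 = 1, but every legal move changes the Grundy value (mex property), so 0 moves.
Heap B: target g' = 1⊕0 = 1, but every legal move changes the Grundy value (mex property), so 0 moves.

0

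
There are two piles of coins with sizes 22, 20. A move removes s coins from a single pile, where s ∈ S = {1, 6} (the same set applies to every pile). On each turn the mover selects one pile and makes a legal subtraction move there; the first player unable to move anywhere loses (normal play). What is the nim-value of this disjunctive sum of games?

3

All piles use S = {1, 6}:
n :  0  1  2  3  4  5  6  7  8  9 10 11 12 13 14 15 16 17 18 19 20 21 22
G :  0  1  0  1  0  1  2  0  1  0  1  0  1  2  0  1  0  1  0  1  2  0  1
Pile A: G(22) = 1.
Pile B: G(20) = 2.
Combined Grundy value = 1 ⊕ 2 = 3.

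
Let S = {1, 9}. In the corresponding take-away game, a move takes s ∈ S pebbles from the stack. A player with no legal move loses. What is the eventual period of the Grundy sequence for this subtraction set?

n :  0  1  2  3  4  5  6  7  8  9 10 11 12 13 14
G :  0  1  0  1  0  1  0  1  0  1  0  1  0  1  0
G(n+2) = G(n) holds for n = 0,…,8 (a full window of length max(S) = 9), so the sequence is purely periodic with period 2.

2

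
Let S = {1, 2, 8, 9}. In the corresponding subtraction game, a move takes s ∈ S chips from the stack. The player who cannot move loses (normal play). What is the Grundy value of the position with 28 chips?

n :  0  1  2  3  4  5  6  7  8  9 10 11 12 13 14 15 16 17 18 19 20 21 22 23 24 25 26 27 28
G :  0  1  2  0  1  2  0  1  2  3  0  1  2  0  1  2  0  1  2  3  0  1  2  0  1  2  0  1  2

2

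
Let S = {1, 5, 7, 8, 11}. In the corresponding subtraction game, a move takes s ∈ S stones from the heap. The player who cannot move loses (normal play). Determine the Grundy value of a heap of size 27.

n :  0  1  2  3  4  5  6  7  8  9 10 11 12 13 14 15 16 17 18 19 20 21 22 23 24 25 26 27
G :  0  1  0  1  0  1  0  1  2  3  2  3  2  3  2  3  0  1  0  1  0  1  0  1  2  3  2  3

3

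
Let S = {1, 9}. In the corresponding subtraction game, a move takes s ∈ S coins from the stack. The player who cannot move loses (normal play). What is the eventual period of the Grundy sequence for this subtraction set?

n :  0  1  2  3  4  5  6  7  8  9 10 11 12 13 14
G :  0  1  0  1  0  1  0  1  0  1  0  1  0  1  0
G(n+2) = G(n) holds for n = 0,…,8 (a full window of length max(S) = 9), so the sequence is purely periodic with period 2.

2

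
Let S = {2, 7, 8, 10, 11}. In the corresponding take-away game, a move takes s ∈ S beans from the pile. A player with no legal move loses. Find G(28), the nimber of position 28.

3

G(0) = 0
G(1) = mex{} = 0
G(2) = mex{0} = 1
G(3) = mex{0} = 1
G(4) = mex{1} = 0
G(5) = mex{1} = 0
G(6) = mex{0} = 1
G(7) = mex{0,0} = 1
G(8) = mex{1,0,0} = 2
G(9) = mex{1,1,0} = 2
G(10) = mex{2,1,1,0} = 3
G(11) = mex{2,0,1,0,0} = 3
G(12) = mex{3,0,0,1,0} = 2
G(13) = mex{3,1,0,1,1} = 2
G(14) = mex{2,1,1,0,1} = 3
G(15) = mex{2,2,1,0,0} = 3
G(16) = mex{3,2,2,1,0} = 4
G(17) = mex{3,3,2,1,1} = 0
G(18) = mex{4,3,3,2,1} = 0
G(19) = mex{0,2,3,2,2} = 1
G(20) = mex{0,2,2,3,2} = 1
G(21) = mex{1,3,2,3,3} = 0
G(22) = mex{1,3,3,2,3} = 0
G(23) = mex{0,4,3,2,2} = 1
G(24) = mex{0,0,4,3,2} = 1
G(25) = mex{1,0,0,3,3} = 2
G(26) = mex{1,1,0,4,3} = 2
G(27) = mex{2,1,1,0,4} = 3
G(28) = mex{2,0,1,0,0} = 3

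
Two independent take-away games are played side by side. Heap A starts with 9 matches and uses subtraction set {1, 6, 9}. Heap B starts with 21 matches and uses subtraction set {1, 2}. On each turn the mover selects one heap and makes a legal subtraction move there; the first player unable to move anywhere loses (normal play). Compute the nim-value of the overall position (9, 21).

Heap A, S = {1, 6, 9}:
n : 0 1 2 3 4 5 6 7 8 9
G : 0 1 0 1 0 1 2 0 1 2
G_A(9) = 2.
Heap B, S = {1, 2}:
n :  0  1  2  3  4  5  6  7  8  9 10 11 12 13 14 15 16 17 18 19 20 21
G :  0  1  2  0  1  2  0  1  2  0  1  2  0  1  2  0  1  2  0  1  2  0
G_B(21) = 0.
Combined Grundy value = 2 ⊕ 0 = 2.

2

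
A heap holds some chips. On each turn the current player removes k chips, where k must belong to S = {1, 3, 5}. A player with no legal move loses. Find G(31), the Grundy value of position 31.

n :  0  1  2  3  4  5  6  7  8  9 10 11 12 13 14 15 16 17 18 19 20 21 22 23 24 25 26 27 28 29 30 31
G :  0  1  0  1  0  1  0  1  0  1  0  1  0  1  0  1  0  1  0  1  0  1  0  1  0  1  0  1  0  1  0  1

1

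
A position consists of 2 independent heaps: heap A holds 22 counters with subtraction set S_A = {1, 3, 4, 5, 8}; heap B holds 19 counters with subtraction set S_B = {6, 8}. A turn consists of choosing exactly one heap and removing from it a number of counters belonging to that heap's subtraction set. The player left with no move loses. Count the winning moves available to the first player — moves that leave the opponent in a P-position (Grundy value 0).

2

Heap A, S = {1, 3, 4, 5, 8}:
n :  0  1  2  3  4  5  6  7  8  9 10 11 12 13 14 15 16 17 18 19 20 21 22
G :  0  1  0  1  2  3  2  3  4  0  1  0  1  2  3  2  3  4  0  1  0  1  2
G_A(22) = 2.
Heap B, S = {6, 8}:
G(0) = 0
G(1) = mex{} = 0
G(2) = mex{} = 0
G(3) = mex{} = 0
G(4) = mex{} = 0
G(5) = mex{} = 0
G(6) = mex{0} = 1
G(7) = mex{0} = 1
G(8) = mex{0,0} = 1
G(9) = mex{0,0} = 1
G(10) = mex{0,0} = 1
G(11) = mex{0,0} = 1
G(12) = mex{1,0} = 2
G(13) = mex{1,0} = 2
G(14) = mex{1,1} = 0
G(15) = mex{1,1} = 0
G(16) = mex{1,1} = 0
G(17) = mex{1,1} = 0
G(18) = mex{2,1} = 0
G(19) = mex{2,1} = 0
G_B(19) = 0.
Combined Grundy value = 2 ⊕ 0 = 2.
A winning move leaves total XOR = 0, i.e. changes one component's Grundy value g to g ⊕ X where X is the current total.
Heap A: need g' = 2⊕2 = 0. Options: 22−1→G=1, 22−3→G=1, 22−4→G=0, 22−5→G=4, 22−8→G=3. Hits: 1.
Heap B: need g' = 0⊕2 = 2. Options: 19−6→G=2, 19−8→G=1. Hits: 1.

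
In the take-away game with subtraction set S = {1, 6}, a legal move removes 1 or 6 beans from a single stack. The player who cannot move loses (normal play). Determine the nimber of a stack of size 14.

G(0) = 0
G(1) = mex{0} = 1
G(2) = mex{1} = 0
G(3) = mex{0} = 1
G(4) = mex{1} = 0
G(5) = mex{0} = 1
G(6) = mex{1,0} = 2
G(7) = mex{2,1} = 0
G(8) = mex{0,0} = 1
G(9) = mex{1,1} = 0
G(10) = mex{0,0} = 1
G(11) = mex{1,1} = 0
G(12) = mex{0,2} = 1
G(13) = mex{1,0} = 2
G(14) = mex{2,1} = 0

0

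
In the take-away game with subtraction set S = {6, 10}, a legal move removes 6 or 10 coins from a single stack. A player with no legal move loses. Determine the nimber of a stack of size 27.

1

n :  0  1  2  3  4  5  6  7  8  9 10 11 12 13 14 15 16 17 18 19 20 21 22 23 24 25 26 27
G :  0  0  0  0  0  0  1  1  1  1  1  1  2  2  2  2  0  0  0  0  0  0  1  1  1  1  1  1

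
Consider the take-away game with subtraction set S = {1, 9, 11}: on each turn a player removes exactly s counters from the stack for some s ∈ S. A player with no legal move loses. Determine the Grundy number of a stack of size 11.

1

G(0) = 0
G(1) = mex{0} = 1
G(2) = mex{1} = 0
G(3) = mex{0} = 1
G(4) = mex{1} = 0
G(5) = mex{0} = 1
G(6) = mex{1} = 0
G(7) = mex{0} = 1
G(8) = mex{1} = 0
G(9) = mex{0,0} = 1
G(10) = mex{1,1} = 0
G(11) = mex{0,0,0} = 1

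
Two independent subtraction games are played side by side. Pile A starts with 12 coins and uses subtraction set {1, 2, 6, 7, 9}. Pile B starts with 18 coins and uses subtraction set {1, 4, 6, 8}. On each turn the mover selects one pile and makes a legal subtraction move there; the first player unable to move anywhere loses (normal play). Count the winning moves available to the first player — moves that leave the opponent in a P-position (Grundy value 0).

0

Pile A, S = {1, 2, 6, 7, 9}:
G(0) = 0
G(1) = mex{0} = 1
G(2) = mex{1,0} = 2
G(3) = mex{2,1} = 0
G(4) = mex{0,2} = 1
G(5) = mex{1,0} = 2
G(6) = mex{2,1,0} = 3
G(7) = mex{3,2,1,0} = 4
G(8) = mex{4,3,2,1} = 0
G(9) = mex{0,4,0,2,0} = 1
G(10) = mex{1,0,1,0,1} = 2
G(11) = mex{2,1,2,1,2} = 0
G(12) = mex{0,2,3,2,0} = 1
G_A(12) = 1.
Pile B, S = {1, 4, 6, 8}:
n :  0  1  2  3  4  5  6  7  8  9 10 11 12 13 14 15 16 17 18
G :  0  1  0  1  2  0  1  0  1  2  3  2  0  1  0  1  2  0  1
G_B(18) = 1.
Combined Grundy value = 1 ⊕ 1 = 0.
A winning move leaves total XOR = 0, i.e. changes one component's Grundy value g to g ⊕ X where X is the current total.
Pile A: target g' = 1⊕0 = 1, but every legal move changes the Grundy value (mex property), so 0 moves.
Pile B: target g' = 1⊕0 = 1, but every legal move changes the Grundy value (mex property), so 0 moves.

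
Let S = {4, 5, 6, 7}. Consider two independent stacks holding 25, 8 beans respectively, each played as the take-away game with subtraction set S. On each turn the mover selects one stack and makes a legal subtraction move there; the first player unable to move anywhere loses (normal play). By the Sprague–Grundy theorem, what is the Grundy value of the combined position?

2

All stacks use S = {4, 5, 6, 7}:
n :  0  1  2  3  4  5  6  7  8  9 10 11 12 13 14 15 16 17 18 19 20 21 22 23 24 25
G :  0  0  0  0  1  1  1  1  2  2  2  0  0  0  0  1  1  1  1  2  2  2  0  0  0  0
Stack A: G(25) = 0.
Stack B: G(8) = 2.
Combined Grundy value = 0 ⊕ 2 = 2.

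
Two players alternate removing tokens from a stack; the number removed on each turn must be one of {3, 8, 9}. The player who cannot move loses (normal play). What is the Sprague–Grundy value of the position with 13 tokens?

0

G(0) = 0
G(1) = mex{} = 0
G(2) = mex{} = 0
G(3) = mex{0} = 1
G(4) = mex{0} = 1
G(5) = mex{0} = 1
G(6) = mex{1} = 0
G(7) = mex{1} = 0
G(8) = mex{1,0} = 2
G(9) = mex{0,0,0} = 1
G(10) = mex{0,0,0} = 1
G(11) = mex{2,1,0} = 3
G(12) = mex{1,1,1} = 0
G(13) = mex{1,1,1} = 0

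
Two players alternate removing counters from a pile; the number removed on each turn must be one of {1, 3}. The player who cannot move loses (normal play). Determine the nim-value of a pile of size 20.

n :  0  1  2  3  4  5  6  7  8  9 10 11 12 13 14 15 16 17 18 19 20
G :  0  1  0  1  0  1  0  1  0  1  0  1  0  1  0  1  0  1  0  1  0

0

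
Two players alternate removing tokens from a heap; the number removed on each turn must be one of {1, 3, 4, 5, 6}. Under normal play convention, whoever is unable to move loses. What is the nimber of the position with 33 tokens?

2

n :  0  1  2  3  4  5  6  7  8  9 10 11 12 13 14 15 16 17 18 19 20 21 22 23 24 25 26 27 28 29 30 31 32 33
G :  0  1  0  1  2  3  2  3  4  0  1  0  1  2  3  2  3  4  0  1  0  1  2  3  2  3  4  0  1  0  1  2  3  2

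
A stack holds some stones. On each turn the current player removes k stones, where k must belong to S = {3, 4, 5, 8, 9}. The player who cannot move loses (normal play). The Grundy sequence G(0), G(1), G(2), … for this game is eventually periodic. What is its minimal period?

G(0) = 0
G(1) = mex{} = 0
G(2) = mex{} = 0
G(3) = mex{0} = 1
G(4) = mex{0,0} = 1
G(5) = mex{0,0,0} = 1
G(6) = mex{1,0,0} = 2
G(7) = mex{1,1,0} = 2
G(8) = mex{1,1,1,0} = 2
G(9) = mex{2,1,1,0,0} = 3
G(10) = mex{2,2,1,0,0} = 3
G(11) = mex{2,2,2,1,0} = 3
G(12) = mex{3,2,2,1,1} = 0
G(13) = mex{3,3,2,1,1} = 0
G(14) = mex{3,3,3,2,1} = 0
G(15) = mex{0,3,3,2,2} = 1
G(16) = mex{0,0,3,2,2} = 1
G(17) = mex{0,0,0,3,2} = 1
G(18) = mex{1,0,0,3,3} = 2
G(19) = mex{1,1,0,3,3} = 2
G(20) = mex{1,1,1,0,3} = 2
G(21) = mex{2,1,1,0,0} = 3
G(22) = mex{2,2,1,0,0} = 3
G(23) = mex{2,2,2,1,0} = 3
G(24) = mex{3,2,2,1,1} = 0
G(25) = mex{3,3,2,1,1} = 0
G(n+12) = G(n) holds for n = 0,…,8 (a full window of length max(S) = 9), so the sequence is purely periodic with period 12.

12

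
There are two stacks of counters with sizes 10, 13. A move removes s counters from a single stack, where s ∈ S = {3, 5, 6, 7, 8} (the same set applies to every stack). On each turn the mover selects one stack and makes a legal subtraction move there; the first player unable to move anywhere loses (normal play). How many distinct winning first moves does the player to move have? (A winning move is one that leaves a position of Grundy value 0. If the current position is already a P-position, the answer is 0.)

All stacks use S = {3, 5, 6, 7, 8}:
G(0) = 0
G(1) = mex{} = 0
G(2) = mex{} = 0
G(3) = mex{0} = 1
G(4) = mex{0} = 1
G(5) = mex{0,0} = 1
G(6) = mex{1,0,0} = 2
G(7) = mex{1,0,0,0} = 2
G(8) = mex{1,1,0,0,0} = 2
G(9) = mex{2,1,1,0,0} = 3
G(10) = mex{2,1,1,1,0} = 3
G(11) = mex{2,2,1,1,1} = 0
G(12) = mex{3,2,2,1,1} = 0
G(13) = mex{3,2,2,2,1} = 0
Stack A: G(10) = 3.
Stack B: G(13) = 0.
Combined Grundy value = 3 ⊕ 0 = 3.
A winning move leaves total XOR = 0, i.e. changes one component's Grundy value g to g ⊕ X where X is the current total.
Stack A: need g' = 3⊕3 = 0. Options: 10−3→G=2, 10−5→G=1, 10−6→G=1, 10−7→G=1, 10−8→G=0. Hits: 1.
Stack B: need g' = 0⊕3 = 3. Options: 13−3→G=3, 13−5→G=2, 13−6→G=2, 13−7→G=2, 13−8→G=1. Hits: 1.

2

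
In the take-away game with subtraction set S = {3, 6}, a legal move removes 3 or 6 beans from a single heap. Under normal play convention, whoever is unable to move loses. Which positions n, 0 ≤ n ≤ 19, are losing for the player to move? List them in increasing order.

0, 1, 2, 9, 10, 11, 18, 19

G(0) = 0
G(1) = mex{} = 0
G(2) = mex{} = 0
G(3) = mex{0} = 1
G(4) = mex{0} = 1
G(5) = mex{0} = 1
G(6) = mex{1,0} = 2
G(7) = mex{1,0} = 2
G(8) = mex{1,0} = 2
G(9) = mex{2,1} = 0
G(10) = mex{2,1} = 0
G(11) = mex{2,1} = 0
G(12) = mex{0,2} = 1
G(13) = mex{0,2} = 1
G(14) = mex{0,2} = 1
G(15) = mex{1,0} = 2
G(16) = mex{1,0} = 2
G(17) = mex{1,0} = 2
G(18) = mex{2,1} = 0
G(19) = mex{2,1} = 0
P-positions are exactly the n with G(n) = 0.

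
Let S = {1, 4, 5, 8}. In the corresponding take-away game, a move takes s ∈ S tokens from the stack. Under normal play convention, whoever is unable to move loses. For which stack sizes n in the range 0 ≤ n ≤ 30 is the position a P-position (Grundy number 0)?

0, 2, 9, 11, 18, 20, 27, 29

G(0) = 0
G(1) = mex{0} = 1
G(2) = mex{1} = 0
G(3) = mex{0} = 1
G(4) = mex{1,0} = 2
G(5) = mex{2,1,0} = 3
G(6) = mex{3,0,1} = 2
G(7) = mex{2,1,0} = 3
G(8) = mex{3,2,1,0} = 4
G(9) = mex{4,3,2,1} = 0
G(10) = mex{0,2,3,0} = 1
G(11) = mex{1,3,2,1} = 0
G(12) = mex{0,4,3,2} = 1
G(13) = mex{1,0,4,3} = 2
G(14) = mex{2,1,0,2} = 3
G(15) = mex{3,0,1,3} = 2
G(16) = mex{2,1,0,4} = 3
G(17) = mex{3,2,1,0} = 4
G(18) = mex{4,3,2,1} = 0
G(19) = mex{0,2,3,0} = 1
G(20) = mex{1,3,2,1} = 0
G(21) = mex{0,4,3,2} = 1
G(22) = mex{1,0,4,3} = 2
G(23) = mex{2,1,0,2} = 3
G(24) = mex{3,0,1,3} = 2
G(25) = mex{2,1,0,4} = 3
G(26) = mex{3,2,1,0} = 4
G(27) = mex{4,3,2,1} = 0
G(28) = mex{0,2,3,0} = 1
G(29) = mex{1,3,2,1} = 0
G(30) = mex{0,4,3,2} = 1
P-positions are exactly the n with G(n) = 0.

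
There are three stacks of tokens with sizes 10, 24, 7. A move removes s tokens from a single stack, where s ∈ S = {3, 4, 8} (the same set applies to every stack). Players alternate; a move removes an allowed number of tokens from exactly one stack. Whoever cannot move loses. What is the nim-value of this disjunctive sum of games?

All stacks use S = {3, 4, 8}:
G(0) = 0
G(1) = mex{} = 0
G(2) = mex{} = 0
G(3) = mex{0} = 1
G(4) = mex{0,0} = 1
G(5) = mex{0,0} = 1
G(6) = mex{1,0} = 2
G(7) = mex{1,1} = 0
G(8) = mex{1,1,0} = 2
G(9) = mex{2,1,0} = 3
G(10) = mex{0,2,0} = 1
G(11) = mex{2,0,1} = 3
G(12) = mex{3,2,1} = 0
G(13) = mex{1,3,1} = 0
G(14) = mex{3,1,2} = 0
G(15) = mex{0,3,0} = 1
G(16) = mex{0,0,2} = 1
G(17) = mex{0,0,3} = 1
G(18) = mex{1,0,1} = 2
G(19) = mex{1,1,3} = 0
G(20) = mex{1,1,0} = 2
G(21) = mex{2,1,0} = 3
G(22) = mex{0,2,0} = 1
G(23) = mex{2,0,1} = 3
G(24) = mex{3,2,1} = 0
Stack A: G(10) = 1.
Stack B: G(24) = 0.
Stack C: G(7) = 0.
Combined Grundy value = 1 ⊕ 0 ⊕ 0 = 1.

1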